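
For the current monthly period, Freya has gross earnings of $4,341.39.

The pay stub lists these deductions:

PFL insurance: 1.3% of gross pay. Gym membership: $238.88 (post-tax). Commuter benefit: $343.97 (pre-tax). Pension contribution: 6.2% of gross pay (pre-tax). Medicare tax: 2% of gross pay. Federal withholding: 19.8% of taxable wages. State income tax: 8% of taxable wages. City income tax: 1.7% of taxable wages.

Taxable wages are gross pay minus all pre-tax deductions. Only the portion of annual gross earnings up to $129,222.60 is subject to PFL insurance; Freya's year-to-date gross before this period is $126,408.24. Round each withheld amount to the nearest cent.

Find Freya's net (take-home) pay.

Commuter benefit: $343.97
Pension contribution: $4,341.39 × 0.062 = $269.17
Pre-tax total = $343.97 + $269.17 = $613.14
Taxable wages = $4,341.39 − $613.14 = $3,728.25
Federal withholding: $3,728.25 × 0.198 = $738.19
State income tax: $3,728.25 × 0.08 = $298.26
City income tax: $3,728.25 × 0.017 = $63.38
Medicare tax: $4,341.39 × 0.02 = $86.83
PFL insurance: only $129,222.60 − $126,408.24 = $2,814.36 of this check is subject → $2,814.36 × 0.013 = $36.59
Gym membership: $238.88
Total deductions = $343.97 + $269.17 + $738.19 + $298.26 + $63.38 + $86.83 + $36.59 + $238.88 = $2,075.27
Net pay = $4,341.39 − $2,075.27 = $2,266.12

$2,266.12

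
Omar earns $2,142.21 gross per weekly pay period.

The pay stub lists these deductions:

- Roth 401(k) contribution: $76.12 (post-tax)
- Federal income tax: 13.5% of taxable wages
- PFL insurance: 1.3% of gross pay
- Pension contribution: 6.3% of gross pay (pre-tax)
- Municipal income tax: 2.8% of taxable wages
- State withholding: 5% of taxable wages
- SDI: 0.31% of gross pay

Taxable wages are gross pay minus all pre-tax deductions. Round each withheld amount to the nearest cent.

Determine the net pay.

Pension contribution: $2,142.21 × 0.063 = $134.96
Taxable wages = $2,142.21 − $134.96 = $2,007.25
State withholding: $2,007.25 × 0.05 = $100.36
Municipal income tax: $2,007.25 × 0.028 = $56.20
Federal income tax: $2,007.25 × 0.135 = $270.98
PFL insurance: $2,142.21 × 0.013 = $27.85
SDI: $2,142.21 × 0.0031 = $6.64
Roth 401(k) contribution: $76.12
Total deductions = $134.96 + $100.36 + $56.20 + $270.98 + $27.85 + $6.64 + $76.12 = $673.11
Net pay = $2,142.21 − $673.11 = $1,469.10

$1,469.10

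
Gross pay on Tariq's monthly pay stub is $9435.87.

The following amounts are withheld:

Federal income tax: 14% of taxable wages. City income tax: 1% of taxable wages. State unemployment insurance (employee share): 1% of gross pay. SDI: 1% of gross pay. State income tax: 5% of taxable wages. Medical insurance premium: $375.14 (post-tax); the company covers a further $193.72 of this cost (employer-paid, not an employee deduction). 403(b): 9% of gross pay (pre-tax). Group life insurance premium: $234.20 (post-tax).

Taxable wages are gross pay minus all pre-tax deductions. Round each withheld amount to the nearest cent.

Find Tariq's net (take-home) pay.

403(b): $9435.87 × 0.09 = $849.23
Taxable wages = $9435.87 − $849.23 = $8586.64
City income tax: $8586.64 × 0.01 = $85.87
State income tax: $8586.64 × 0.05 = $429.33
Federal income tax: $8586.64 × 0.14 = $1202.13
State unemployment insurance (employee share): $9435.87 × 0.01 = $94.36
SDI: $9435.87 × 0.01 = $94.36
Group life insurance premium: $234.20
Medical insurance premium: $375.14
(Employer's $193.72 toward medical insurance premium is not withheld from the employee.)
Total deductions = $849.23 + $85.87 + $429.33 + $1202.13 + $94.36 + $94.36 + $234.20 + $375.14 = $3364.62
Net pay = $9435.87 − $3364.62 = $6071.25

$6071.25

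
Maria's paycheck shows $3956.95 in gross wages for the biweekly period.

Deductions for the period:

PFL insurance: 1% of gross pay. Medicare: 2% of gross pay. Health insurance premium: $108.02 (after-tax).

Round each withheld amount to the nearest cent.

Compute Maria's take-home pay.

$3730.22

PFL insurance: $3956.95 × 0.01 = $39.57
Medicare: $3956.95 × 0.02 = $79.14
Health insurance premium: $108.02
Total deductions = $39.57 + $79.14 + $108.02 = $226.73
Net pay = $3956.95 − $226.73 = $3730.22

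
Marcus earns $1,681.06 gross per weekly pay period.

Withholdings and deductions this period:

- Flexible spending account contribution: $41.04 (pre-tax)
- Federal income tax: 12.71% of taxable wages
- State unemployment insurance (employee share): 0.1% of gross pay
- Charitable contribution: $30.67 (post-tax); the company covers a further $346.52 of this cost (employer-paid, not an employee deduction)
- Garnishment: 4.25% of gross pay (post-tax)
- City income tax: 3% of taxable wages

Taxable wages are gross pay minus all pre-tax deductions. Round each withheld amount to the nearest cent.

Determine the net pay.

Flexible spending account contribution: $41.04
Taxable wages = $1,681.06 − $41.04 = $1,640.02
Federal income tax: $1,640.02 × 0.1271 = $208.45
City income tax: $1,640.02 × 0.03 = $49.20
State unemployment insurance (employee share): $1,681.06 × 0.001 = $1.68
Garnishment: $1,681.06 × 0.0425 = $71.45
Charitable contribution: $30.67
(Employer's $346.52 toward charitable contribution is not withheld from the employee.)
Total deductions = $41.04 + $208.45 + $49.20 + $1.68 + $71.45 + $30.67 = $402.49
Net pay = $1,681.06 − $402.49 = $1,278.57

$1,278.57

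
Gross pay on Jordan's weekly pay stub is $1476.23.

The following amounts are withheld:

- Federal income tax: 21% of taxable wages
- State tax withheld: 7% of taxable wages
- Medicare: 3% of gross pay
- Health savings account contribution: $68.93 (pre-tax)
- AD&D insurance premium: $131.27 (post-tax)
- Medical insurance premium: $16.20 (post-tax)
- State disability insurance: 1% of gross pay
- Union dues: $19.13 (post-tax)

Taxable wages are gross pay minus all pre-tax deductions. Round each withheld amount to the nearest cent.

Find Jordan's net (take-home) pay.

Health savings account contribution: $68.93
Taxable wages = $1476.23 − $68.93 = $1407.30
State tax withheld: $1407.30 × 0.07 = $98.51
Federal income tax: $1407.30 × 0.21 = $295.53
Medicare: $1476.23 × 0.03 = $44.29
State disability insurance: $1476.23 × 0.01 = $14.76
AD&D insurance premium: $131.27
Union dues: $19.13
Medical insurance premium: $16.20
Total deductions = $68.93 + $98.51 + $295.53 + $44.29 + $14.76 + $131.27 + $19.13 + $16.20 = $688.62
Net pay = $1476.23 − $688.62 = $787.61

$787.61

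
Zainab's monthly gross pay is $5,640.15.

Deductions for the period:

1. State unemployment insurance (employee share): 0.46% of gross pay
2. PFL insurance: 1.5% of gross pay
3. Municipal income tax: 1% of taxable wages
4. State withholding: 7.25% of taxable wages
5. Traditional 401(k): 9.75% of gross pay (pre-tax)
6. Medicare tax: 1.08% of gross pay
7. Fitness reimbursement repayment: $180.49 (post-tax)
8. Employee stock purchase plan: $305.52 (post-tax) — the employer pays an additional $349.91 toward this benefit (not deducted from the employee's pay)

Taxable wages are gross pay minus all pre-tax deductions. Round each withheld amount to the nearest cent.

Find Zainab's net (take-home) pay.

$4,012.84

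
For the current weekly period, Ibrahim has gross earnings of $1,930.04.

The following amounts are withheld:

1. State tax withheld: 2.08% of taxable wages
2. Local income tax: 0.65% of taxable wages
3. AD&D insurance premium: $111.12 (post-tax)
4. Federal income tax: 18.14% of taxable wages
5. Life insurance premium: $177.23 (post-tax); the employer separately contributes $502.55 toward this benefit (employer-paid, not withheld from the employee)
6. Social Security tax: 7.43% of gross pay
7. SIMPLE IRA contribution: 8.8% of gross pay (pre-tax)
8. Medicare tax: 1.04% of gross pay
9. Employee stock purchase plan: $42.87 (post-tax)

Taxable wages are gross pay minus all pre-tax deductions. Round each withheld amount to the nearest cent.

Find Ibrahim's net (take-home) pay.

$898.16

SIMPLE IRA contribution: $1,930.04 × 0.088 = $169.84
Taxable wages = $1,930.04 − $169.84 = $1,760.20
Federal income tax: $1,760.20 × 0.1814 = $319.30
State tax withheld: $1,760.20 × 0.0208 = $36.61
Local income tax: $1,760.20 × 0.0065 = $11.44
Social Security tax: $1,930.04 × 0.0743 = $143.40
Medicare tax: $1,930.04 × 0.0104 = $20.07
AD&D insurance premium: $111.12
Employee stock purchase plan: $42.87
Life insurance premium: $177.23
(Employer's $502.55 toward life insurance premium is not withheld from the employee.)
Total deductions = $169.84 + $319.30 + $36.61 + $11.44 + $143.40 + $20.07 + $111.12 + $42.87 + $177.23 = $1,031.88
Net pay = $1,930.04 − $1,031.88 = $898.16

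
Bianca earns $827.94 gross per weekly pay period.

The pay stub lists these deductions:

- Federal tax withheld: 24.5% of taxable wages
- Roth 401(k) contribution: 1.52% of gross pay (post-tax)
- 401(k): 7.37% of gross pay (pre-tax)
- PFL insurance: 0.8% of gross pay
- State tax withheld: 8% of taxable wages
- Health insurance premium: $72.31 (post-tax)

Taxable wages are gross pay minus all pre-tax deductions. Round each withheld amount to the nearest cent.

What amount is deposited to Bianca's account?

401(k): $827.94 × 0.0737 = $61.02
Taxable wages = $827.94 − $61.02 = $766.92
Federal tax withheld: $766.92 × 0.245 = $187.90
State tax withheld: $766.92 × 0.08 = $61.35
PFL insurance: $827.94 × 0.008 = $6.62
Roth 401(k) contribution: $827.94 × 0.0152 = $12.58
Health insurance premium: $72.31
Total deductions = $61.02 + $187.90 + $61.35 + $6.62 + $12.58 + $72.31 = $401.78
Net pay = $827.94 − $401.78 = $426.16

$426.16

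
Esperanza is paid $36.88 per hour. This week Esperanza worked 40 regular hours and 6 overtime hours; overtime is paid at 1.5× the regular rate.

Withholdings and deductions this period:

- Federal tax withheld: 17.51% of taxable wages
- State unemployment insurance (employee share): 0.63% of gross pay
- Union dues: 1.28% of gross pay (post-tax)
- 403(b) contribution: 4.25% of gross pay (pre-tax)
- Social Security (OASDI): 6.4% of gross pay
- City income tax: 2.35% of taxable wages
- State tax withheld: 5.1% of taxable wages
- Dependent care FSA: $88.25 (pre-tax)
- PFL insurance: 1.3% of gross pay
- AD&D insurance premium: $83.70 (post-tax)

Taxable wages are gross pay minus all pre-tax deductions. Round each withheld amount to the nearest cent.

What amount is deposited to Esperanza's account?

$974.84

Regular pay: 40 × $36.88 = $1475.20
Overtime pay: 6 × $36.88 × 1.5 = $331.92
Gross pay = $1475.20 + $331.92 = $1807.12
403(b) contribution: $1807.12 × 0.0425 = $76.80
Dependent care FSA: $88.25
Pre-tax total = $76.80 + $88.25 = $165.05
Taxable wages = $1807.12 − $165.05 = $1642.07
City income tax: $1642.07 × 0.0235 = $38.59
Federal tax withheld: $1642.07 × 0.1751 = $287.53
State tax withheld: $1642.07 × 0.051 = $83.75
PFL insurance: $1807.12 × 0.013 = $23.49
State unemployment insurance (employee share): $1807.12 × 0.0063 = $11.38
Social Security (OASDI): $1807.12 × 0.064 = $115.66
AD&D insurance premium: $83.70
Union dues: $1807.12 × 0.0128 = $23.13
Total deductions = $76.80 + $88.25 + $38.59 + $287.53 + $83.75 + $23.49 + $11.38 + $115.66 + $83.70 + $23.13 = $832.28
Net pay = $1807.12 − $832.28 = $974.84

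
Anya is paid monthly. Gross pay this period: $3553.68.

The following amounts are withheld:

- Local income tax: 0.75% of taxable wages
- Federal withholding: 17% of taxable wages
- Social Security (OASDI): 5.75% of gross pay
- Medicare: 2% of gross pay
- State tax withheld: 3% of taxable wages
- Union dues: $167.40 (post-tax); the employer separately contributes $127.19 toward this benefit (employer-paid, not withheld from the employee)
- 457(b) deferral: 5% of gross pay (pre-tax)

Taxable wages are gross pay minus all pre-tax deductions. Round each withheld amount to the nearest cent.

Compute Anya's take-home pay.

457(b) deferral: $3553.68 × 0.05 = $177.68
Taxable wages = $3553.68 − $177.68 = $3376.00
State tax withheld: $3376.00 × 0.03 = $101.28
Federal withholding: $3376.00 × 0.17 = $573.92
Local income tax: $3376.00 × 0.0075 = $25.32
Medicare: $3553.68 × 0.02 = $71.07
Social Security (OASDI): $3553.68 × 0.0575 = $204.34
Union dues: $167.40
(Employer's $127.19 toward union dues is not withheld from the employee.)
Total deductions = $177.68 + $101.28 + $573.92 + $25.32 + $71.07 + $204.34 + $167.40 = $1321.01
Net pay = $3553.68 − $1321.01 = $2232.67

$2232.67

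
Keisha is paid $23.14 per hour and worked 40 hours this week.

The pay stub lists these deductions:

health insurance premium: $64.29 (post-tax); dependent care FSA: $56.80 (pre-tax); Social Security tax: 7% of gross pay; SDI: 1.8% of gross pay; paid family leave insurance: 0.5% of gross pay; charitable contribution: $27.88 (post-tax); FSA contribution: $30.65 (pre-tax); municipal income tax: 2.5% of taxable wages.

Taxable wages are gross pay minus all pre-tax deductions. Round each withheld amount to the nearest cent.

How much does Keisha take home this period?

Gross pay: 40 × $23.14 = $925.60
FSA contribution: $30.65
Dependent care FSA: $56.80
Pre-tax total = $30.65 + $56.80 = $87.45
Taxable wages = $925.60 − $87.45 = $838.15
Municipal income tax: $838.15 × 0.025 = $20.95
Social Security tax: $925.60 × 0.07 = $64.79
Paid family leave insurance: $925.60 × 0.005 = $4.63
SDI: $925.60 × 0.018 = $16.66
Charitable contribution: $27.88
Health insurance premium: $64.29
Total deductions = $30.65 + $56.80 + $20.95 + $64.79 + $4.63 + $16.66 + $27.88 + $64.29 = $286.65
Net pay = $925.60 − $286.65 = $638.95

$638.95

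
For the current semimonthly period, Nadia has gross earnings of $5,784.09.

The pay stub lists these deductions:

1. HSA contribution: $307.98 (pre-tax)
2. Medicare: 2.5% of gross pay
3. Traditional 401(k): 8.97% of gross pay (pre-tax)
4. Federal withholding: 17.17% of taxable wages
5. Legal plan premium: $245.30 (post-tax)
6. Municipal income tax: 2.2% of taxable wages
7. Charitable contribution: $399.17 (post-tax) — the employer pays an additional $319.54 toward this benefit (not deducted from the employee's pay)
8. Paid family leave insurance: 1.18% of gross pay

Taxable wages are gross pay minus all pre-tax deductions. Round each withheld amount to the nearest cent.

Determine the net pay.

Traditional 401(k): $5,784.09 × 0.0897 = $518.83
HSA contribution: $307.98
Pre-tax total = $518.83 + $307.98 = $826.81
Taxable wages = $5,784.09 − $826.81 = $4,957.28
Municipal income tax: $4,957.28 × 0.022 = $109.06
Federal withholding: $4,957.28 × 0.1717 = $851.16
Paid family leave insurance: $5,784.09 × 0.0118 = $68.25
Medicare: $5,784.09 × 0.025 = $144.60
Charitable contribution: $399.17
Legal plan premium: $245.30
(Employer's $319.54 toward charitable contribution is not withheld from the employee.)
Total deductions = $518.83 + $307.98 + $109.06 + $851.16 + $68.25 + $144.60 + $399.17 + $245.30 = $2,644.35
Net pay = $5,784.09 − $2,644.35 = $3,139.74

$3,139.74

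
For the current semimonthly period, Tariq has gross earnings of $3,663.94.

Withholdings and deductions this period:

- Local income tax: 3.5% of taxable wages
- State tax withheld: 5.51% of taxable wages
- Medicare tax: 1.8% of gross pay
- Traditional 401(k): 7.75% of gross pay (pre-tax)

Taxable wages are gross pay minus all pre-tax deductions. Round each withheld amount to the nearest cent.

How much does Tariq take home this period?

Traditional 401(k): $3,663.94 × 0.0775 = $283.96
Taxable wages = $3,663.94 − $283.96 = $3,379.98
State tax withheld: $3,379.98 × 0.0551 = $186.24
Local income tax: $3,379.98 × 0.035 = $118.30
Medicare tax: $3,663.94 × 0.018 = $65.95
Total deductions = $283.96 + $186.24 + $118.30 + $65.95 = $654.45
Net pay = $3,663.94 − $654.45 = $3,009.49

$3,009.49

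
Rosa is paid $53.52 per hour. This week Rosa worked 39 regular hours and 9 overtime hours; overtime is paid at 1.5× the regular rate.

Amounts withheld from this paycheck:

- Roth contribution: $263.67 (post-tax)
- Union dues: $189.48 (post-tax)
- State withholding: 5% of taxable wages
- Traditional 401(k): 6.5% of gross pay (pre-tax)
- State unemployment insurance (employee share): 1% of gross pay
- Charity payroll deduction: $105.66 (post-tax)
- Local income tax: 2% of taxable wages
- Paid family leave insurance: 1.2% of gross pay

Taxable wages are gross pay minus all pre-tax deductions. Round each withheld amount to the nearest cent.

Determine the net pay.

Regular pay: 39 × $53.52 = $2087.28
Overtime pay: 9 × $53.52 × 1.5 = $722.52
Gross pay = $2087.28 + $722.52 = $2809.80
Traditional 401(k): $2809.80 × 0.065 = $182.64
Taxable wages = $2809.80 − $182.64 = $2627.16
Local income tax: $2627.16 × 0.02 = $52.54
State withholding: $2627.16 × 0.05 = $131.36
Paid family leave insurance: $2809.80 × 0.012 = $33.72
State unemployment insurance (employee share): $2809.80 × 0.01 = $28.10
Union dues: $189.48
Charity payroll deduction: $105.66
Roth contribution: $263.67
Total deductions = $182.64 + $52.54 + $131.36 + $33.72 + $28.10 + $189.48 + $105.66 + $263.67 = $987.17
Net pay = $2809.80 − $987.17 = $1822.63

$1822.63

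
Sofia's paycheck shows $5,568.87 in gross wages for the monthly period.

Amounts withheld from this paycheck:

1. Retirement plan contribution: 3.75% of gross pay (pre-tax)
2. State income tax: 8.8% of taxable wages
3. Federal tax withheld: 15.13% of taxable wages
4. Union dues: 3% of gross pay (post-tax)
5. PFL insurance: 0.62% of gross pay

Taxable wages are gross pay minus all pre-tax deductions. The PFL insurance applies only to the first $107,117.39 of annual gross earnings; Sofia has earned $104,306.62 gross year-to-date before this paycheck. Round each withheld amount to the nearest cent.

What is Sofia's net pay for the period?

$3,892.89

Retirement plan contribution: $5,568.87 × 0.0375 = $208.83
Taxable wages = $5,568.87 − $208.83 = $5,360.04
State income tax: $5,360.04 × 0.088 = $471.68
Federal tax withheld: $5,360.04 × 0.1513 = $810.97
PFL insurance: only $107,117.39 − $104,306.62 = $2,810.77 of this check is subject → $2,810.77 × 0.0062 = $17.43
Union dues: $5,568.87 × 0.03 = $167.07
Total deductions = $208.83 + $471.68 + $810.97 + $17.43 + $167.07 = $1,675.98
Net pay = $5,568.87 − $1,675.98 = $3,892.89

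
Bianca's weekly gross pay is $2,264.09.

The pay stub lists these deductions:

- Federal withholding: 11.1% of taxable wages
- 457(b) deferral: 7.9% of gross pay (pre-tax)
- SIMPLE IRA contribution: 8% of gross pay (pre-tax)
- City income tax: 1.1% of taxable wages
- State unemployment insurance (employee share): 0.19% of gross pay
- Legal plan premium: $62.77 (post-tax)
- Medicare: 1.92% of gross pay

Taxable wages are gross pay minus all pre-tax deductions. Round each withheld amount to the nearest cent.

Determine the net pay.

SIMPLE IRA contribution: $2,264.09 × 0.08 = $181.13
457(b) deferral: $2,264.09 × 0.079 = $178.86
Pre-tax total = $181.13 + $178.86 = $359.99
Taxable wages = $2,264.09 − $359.99 = $1,904.10
City income tax: $1,904.10 × 0.011 = $20.95
Federal withholding: $1,904.10 × 0.111 = $211.36
Medicare: $2,264.09 × 0.0192 = $43.47
State unemployment insurance (employee share): $2,264.09 × 0.0019 = $4.30
Legal plan premium: $62.77
Total deductions = $181.13 + $178.86 + $20.95 + $211.36 + $43.47 + $4.30 + $62.77 = $702.84
Net pay = $2,264.09 − $702.84 = $1,561.25

$1,561.25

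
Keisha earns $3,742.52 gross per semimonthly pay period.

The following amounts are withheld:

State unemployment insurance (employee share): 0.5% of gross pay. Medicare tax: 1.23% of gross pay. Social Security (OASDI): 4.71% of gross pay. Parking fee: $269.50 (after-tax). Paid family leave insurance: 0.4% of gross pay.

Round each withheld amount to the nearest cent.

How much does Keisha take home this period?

$3,217.04

Medicare tax: $3,742.52 × 0.0123 = $46.03
State unemployment insurance (employee share): $3,742.52 × 0.005 = $18.71
Social Security (OASDI): $3,742.52 × 0.0471 = $176.27
Paid family leave insurance: $3,742.52 × 0.004 = $14.97
Parking fee: $269.50
Total deductions = $46.03 + $18.71 + $176.27 + $14.97 + $269.50 = $525.48
Net pay = $3,742.52 − $525.48 = $3,217.04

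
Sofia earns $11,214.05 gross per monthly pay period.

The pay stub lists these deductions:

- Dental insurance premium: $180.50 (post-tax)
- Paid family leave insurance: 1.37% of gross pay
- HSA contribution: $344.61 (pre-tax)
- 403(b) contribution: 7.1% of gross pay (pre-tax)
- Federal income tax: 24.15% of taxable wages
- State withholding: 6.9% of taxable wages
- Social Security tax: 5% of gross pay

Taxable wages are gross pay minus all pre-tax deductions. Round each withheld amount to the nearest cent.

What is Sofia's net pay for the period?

$6,050.67

403(b) contribution: $11,214.05 × 0.071 = $796.20
HSA contribution: $344.61
Pre-tax total = $796.20 + $344.61 = $1,140.81
Taxable wages = $11,214.05 − $1,140.81 = $10,073.24
State withholding: $10,073.24 × 0.069 = $695.05
Federal income tax: $10,073.24 × 0.2415 = $2,432.69
Paid family leave insurance: $11,214.05 × 0.0137 = $153.63
Social Security tax: $11,214.05 × 0.05 = $560.70
Dental insurance premium: $180.50
Total deductions = $796.20 + $344.61 + $695.05 + $2,432.69 + $153.63 + $560.70 + $180.50 = $5,163.38
Net pay = $11,214.05 − $5,163.38 = $6,050.67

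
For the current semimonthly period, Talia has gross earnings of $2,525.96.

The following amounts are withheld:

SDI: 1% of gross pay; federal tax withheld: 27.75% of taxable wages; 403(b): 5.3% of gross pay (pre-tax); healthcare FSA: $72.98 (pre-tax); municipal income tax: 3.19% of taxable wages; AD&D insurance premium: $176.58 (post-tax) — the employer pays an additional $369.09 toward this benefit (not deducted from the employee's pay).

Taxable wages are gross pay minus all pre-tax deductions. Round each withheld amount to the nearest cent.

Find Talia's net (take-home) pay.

$1,399.73

403(b): $2,525.96 × 0.053 = $133.88
Healthcare FSA: $72.98
Pre-tax total = $133.88 + $72.98 = $206.86
Taxable wages = $2,525.96 − $206.86 = $2,319.10
Federal tax withheld: $2,319.10 × 0.2775 = $643.55
Municipal income tax: $2,319.10 × 0.0319 = $73.98
SDI: $2,525.96 × 0.01 = $25.26
AD&D insurance premium: $176.58
(Employer's $369.09 toward AD&D insurance premium is not withheld from the employee.)
Total deductions = $133.88 + $72.98 + $643.55 + $73.98 + $25.26 + $176.58 = $1,126.23
Net pay = $2,525.96 − $1,126.23 = $1,399.73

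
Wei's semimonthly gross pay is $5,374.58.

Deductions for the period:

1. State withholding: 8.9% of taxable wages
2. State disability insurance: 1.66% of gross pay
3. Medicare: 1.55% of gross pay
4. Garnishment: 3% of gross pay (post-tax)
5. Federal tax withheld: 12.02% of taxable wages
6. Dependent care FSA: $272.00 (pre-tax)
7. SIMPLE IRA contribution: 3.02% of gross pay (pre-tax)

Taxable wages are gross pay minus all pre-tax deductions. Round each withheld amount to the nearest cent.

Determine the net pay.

$3,573.00

Dependent care FSA: $272.00
SIMPLE IRA contribution: $5,374.58 × 0.0302 = $162.31
Pre-tax total = $272.00 + $162.31 = $434.31
Taxable wages = $5,374.58 − $434.31 = $4,940.27
State withholding: $4,940.27 × 0.089 = $439.68
Federal tax withheld: $4,940.27 × 0.1202 = $593.82
State disability insurance: $5,374.58 × 0.0166 = $89.22
Medicare: $5,374.58 × 0.0155 = $83.31
Garnishment: $5,374.58 × 0.03 = $161.24
Total deductions = $272.00 + $162.31 + $439.68 + $593.82 + $89.22 + $83.31 + $161.24 = $1,801.58
Net pay = $5,374.58 − $1,801.58 = $3,573.00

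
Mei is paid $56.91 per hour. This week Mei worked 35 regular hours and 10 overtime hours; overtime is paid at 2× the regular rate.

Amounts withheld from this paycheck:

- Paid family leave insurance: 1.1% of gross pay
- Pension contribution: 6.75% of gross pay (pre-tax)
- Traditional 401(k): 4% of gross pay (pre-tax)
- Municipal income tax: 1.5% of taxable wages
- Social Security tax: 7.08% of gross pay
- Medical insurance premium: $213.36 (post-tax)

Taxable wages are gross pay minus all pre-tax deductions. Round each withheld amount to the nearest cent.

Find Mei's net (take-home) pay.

Regular pay: 35 × $56.91 = $1991.85
Overtime pay: 10 × $56.91 × 2 = $1138.20
Gross pay = $1991.85 + $1138.20 = $3130.05
Pension contribution: $3130.05 × 0.0675 = $211.28
Traditional 401(k): $3130.05 × 0.04 = $125.20
Pre-tax total = $211.28 + $125.20 = $336.48
Taxable wages = $3130.05 − $336.48 = $2793.57
Municipal income tax: $2793.57 × 0.015 = $41.90
Paid family leave insurance: $3130.05 × 0.011 = $34.43
Social Security tax: $3130.05 × 0.0708 = $221.61
Medical insurance premium: $213.36
Total deductions = $211.28 + $125.20 + $41.90 + $34.43 + $221.61 + $213.36 = $847.78
Net pay = $3130.05 − $847.78 = $2282.27

$2282.27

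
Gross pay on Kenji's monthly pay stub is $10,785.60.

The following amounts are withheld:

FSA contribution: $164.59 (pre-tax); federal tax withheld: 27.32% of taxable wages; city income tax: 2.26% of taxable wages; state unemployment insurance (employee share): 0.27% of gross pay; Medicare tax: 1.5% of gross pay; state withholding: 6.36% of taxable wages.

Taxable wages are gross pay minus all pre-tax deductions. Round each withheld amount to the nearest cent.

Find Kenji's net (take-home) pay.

$6,612.92

FSA contribution: $164.59
Taxable wages = $10,785.60 − $164.59 = $10,621.01
Federal tax withheld: $10,621.01 × 0.2732 = $2,901.66
City income tax: $10,621.01 × 0.0226 = $240.03
State withholding: $10,621.01 × 0.0636 = $675.50
State unemployment insurance (employee share): $10,785.60 × 0.0027 = $29.12
Medicare tax: $10,785.60 × 0.015 = $161.78
Total deductions = $164.59 + $2,901.66 + $240.03 + $675.50 + $29.12 + $161.78 = $4,172.68
Net pay = $10,785.60 − $4,172.68 = $6,612.92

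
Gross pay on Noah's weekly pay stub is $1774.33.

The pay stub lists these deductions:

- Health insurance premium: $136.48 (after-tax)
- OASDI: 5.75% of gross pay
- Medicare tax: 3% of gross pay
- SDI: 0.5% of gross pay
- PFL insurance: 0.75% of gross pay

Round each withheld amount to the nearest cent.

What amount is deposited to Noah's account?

$1460.42

PFL insurance: $1774.33 × 0.0075 = $13.31
OASDI: $1774.33 × 0.0575 = $102.02
SDI: $1774.33 × 0.005 = $8.87
Medicare tax: $1774.33 × 0.03 = $53.23
Health insurance premium: $136.48
Total deductions = $13.31 + $102.02 + $8.87 + $53.23 + $136.48 = $313.91
Net pay = $1774.33 − $313.91 = $1460.42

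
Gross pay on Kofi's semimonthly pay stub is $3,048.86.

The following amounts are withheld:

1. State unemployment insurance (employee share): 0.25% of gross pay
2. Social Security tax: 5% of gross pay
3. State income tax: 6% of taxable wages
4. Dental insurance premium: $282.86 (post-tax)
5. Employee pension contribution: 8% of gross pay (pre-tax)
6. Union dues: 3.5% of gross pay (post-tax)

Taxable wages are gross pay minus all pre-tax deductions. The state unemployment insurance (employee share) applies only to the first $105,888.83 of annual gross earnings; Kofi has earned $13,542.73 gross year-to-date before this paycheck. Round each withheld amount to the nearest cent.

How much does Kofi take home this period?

Employee pension contribution: $3,048.86 × 0.08 = $243.91
Taxable wages = $3,048.86 − $243.91 = $2,804.95
State income tax: $2,804.95 × 0.06 = $168.30
Social Security tax: $3,048.86 × 0.05 = $152.44
State unemployment insurance (employee share): cap not yet reached, full $3,048.86 is subject → $3,048.86 × 0.0025 = $7.62
Dental insurance premium: $282.86
Union dues: $3,048.86 × 0.035 = $106.71
Total deductions = $243.91 + $168.30 + $152.44 + $7.62 + $282.86 + $106.71 = $961.84
Net pay = $3,048.86 − $961.84 = $2,087.02

$2,087.02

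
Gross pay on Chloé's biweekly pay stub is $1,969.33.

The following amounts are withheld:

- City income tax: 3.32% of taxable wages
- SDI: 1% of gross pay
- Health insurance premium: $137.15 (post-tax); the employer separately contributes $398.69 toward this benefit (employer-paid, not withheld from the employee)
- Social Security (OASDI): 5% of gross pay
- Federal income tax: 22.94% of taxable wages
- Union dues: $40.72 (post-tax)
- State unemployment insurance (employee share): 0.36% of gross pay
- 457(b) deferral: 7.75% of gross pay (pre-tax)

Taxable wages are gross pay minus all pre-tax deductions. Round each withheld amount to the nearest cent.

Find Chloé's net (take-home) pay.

$1,036.53

457(b) deferral: $1,969.33 × 0.0775 = $152.62
Taxable wages = $1,969.33 − $152.62 = $1,816.71
City income tax: $1,816.71 × 0.0332 = $60.31
Federal income tax: $1,816.71 × 0.2294 = $416.75
SDI: $1,969.33 × 0.01 = $19.69
Social Security (OASDI): $1,969.33 × 0.05 = $98.47
State unemployment insurance (employee share): $1,969.33 × 0.0036 = $7.09
Union dues: $40.72
Health insurance premium: $137.15
(Employer's $398.69 toward health insurance premium is not withheld from the employee.)
Total deductions = $152.62 + $60.31 + $416.75 + $19.69 + $98.47 + $7.09 + $40.72 + $137.15 = $932.80
Net pay = $1,969.33 − $932.80 = $1,036.53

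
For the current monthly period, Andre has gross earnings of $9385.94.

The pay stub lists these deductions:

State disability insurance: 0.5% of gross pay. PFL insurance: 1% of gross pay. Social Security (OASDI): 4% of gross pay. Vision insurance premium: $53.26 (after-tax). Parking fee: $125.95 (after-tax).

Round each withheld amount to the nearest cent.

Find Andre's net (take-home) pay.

$8690.50

State disability insurance: $9385.94 × 0.005 = $46.93
Social Security (OASDI): $9385.94 × 0.04 = $375.44
PFL insurance: $9385.94 × 0.01 = $93.86
Vision insurance premium: $53.26
Parking fee: $125.95
Total deductions = $46.93 + $375.44 + $93.86 + $53.26 + $125.95 = $695.44
Net pay = $9385.94 − $695.44 = $8690.50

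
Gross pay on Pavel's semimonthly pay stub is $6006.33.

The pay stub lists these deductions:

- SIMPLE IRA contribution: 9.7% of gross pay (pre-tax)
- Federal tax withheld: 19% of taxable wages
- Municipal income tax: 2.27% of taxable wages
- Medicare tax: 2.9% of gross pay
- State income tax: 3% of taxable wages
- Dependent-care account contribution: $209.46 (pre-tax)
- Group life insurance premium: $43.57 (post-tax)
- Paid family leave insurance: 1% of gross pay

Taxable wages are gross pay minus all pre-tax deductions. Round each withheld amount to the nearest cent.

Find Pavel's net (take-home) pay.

$3670.95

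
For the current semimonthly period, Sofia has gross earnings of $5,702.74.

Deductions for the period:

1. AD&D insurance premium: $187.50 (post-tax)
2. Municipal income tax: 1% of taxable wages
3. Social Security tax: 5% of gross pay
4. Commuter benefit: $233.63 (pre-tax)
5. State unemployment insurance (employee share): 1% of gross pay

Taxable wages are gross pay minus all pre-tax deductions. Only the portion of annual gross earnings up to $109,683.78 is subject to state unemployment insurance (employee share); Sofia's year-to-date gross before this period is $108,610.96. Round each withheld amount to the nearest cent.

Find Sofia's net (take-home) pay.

$4,931.05

Commuter benefit: $233.63
Taxable wages = $5,702.74 − $233.63 = $5,469.11
Municipal income tax: $5,469.11 × 0.01 = $54.69
Social Security tax: $5,702.74 × 0.05 = $285.14
State unemployment insurance (employee share): only $109,683.78 − $108,610.96 = $1,072.82 of this check is subject → $1,072.82 × 0.01 = $10.73
AD&D insurance premium: $187.50
Total deductions = $233.63 + $54.69 + $285.14 + $10.73 + $187.50 = $771.69
Net pay = $5,702.74 − $771.69 = $4,931.05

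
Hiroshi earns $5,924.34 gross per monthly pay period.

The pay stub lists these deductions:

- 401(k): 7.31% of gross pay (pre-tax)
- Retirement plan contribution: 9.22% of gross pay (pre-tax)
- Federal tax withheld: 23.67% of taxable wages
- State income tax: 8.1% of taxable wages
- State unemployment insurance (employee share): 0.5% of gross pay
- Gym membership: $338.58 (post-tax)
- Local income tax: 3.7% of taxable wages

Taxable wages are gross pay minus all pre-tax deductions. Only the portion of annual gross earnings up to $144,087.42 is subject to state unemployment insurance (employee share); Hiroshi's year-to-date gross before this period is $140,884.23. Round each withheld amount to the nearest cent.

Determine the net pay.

$2,836.44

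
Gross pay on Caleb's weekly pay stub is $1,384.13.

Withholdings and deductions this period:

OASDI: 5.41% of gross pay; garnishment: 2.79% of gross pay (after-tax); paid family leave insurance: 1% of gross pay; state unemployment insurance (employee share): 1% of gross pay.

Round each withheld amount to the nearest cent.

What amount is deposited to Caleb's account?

$1,242.95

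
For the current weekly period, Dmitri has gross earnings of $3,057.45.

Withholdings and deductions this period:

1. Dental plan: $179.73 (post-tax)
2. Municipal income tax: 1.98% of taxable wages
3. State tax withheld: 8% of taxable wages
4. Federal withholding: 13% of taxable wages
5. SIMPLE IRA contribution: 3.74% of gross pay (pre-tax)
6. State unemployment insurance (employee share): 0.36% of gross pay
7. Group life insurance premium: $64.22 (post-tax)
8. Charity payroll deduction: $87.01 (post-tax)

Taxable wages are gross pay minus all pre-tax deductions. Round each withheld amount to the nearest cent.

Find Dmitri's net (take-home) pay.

$1,924.81

SIMPLE IRA contribution: $3,057.45 × 0.0374 = $114.35
Taxable wages = $3,057.45 − $114.35 = $2,943.10
State tax withheld: $2,943.10 × 0.08 = $235.45
Federal withholding: $2,943.10 × 0.13 = $382.60
Municipal income tax: $2,943.10 × 0.0198 = $58.27
State unemployment insurance (employee share): $3,057.45 × 0.0036 = $11.01
Charity payroll deduction: $87.01
Group life insurance premium: $64.22
Dental plan: $179.73
Total deductions = $114.35 + $235.45 + $382.60 + $58.27 + $11.01 + $87.01 + $64.22 + $179.73 = $1,132.64
Net pay = $3,057.45 − $1,132.64 = $1,924.81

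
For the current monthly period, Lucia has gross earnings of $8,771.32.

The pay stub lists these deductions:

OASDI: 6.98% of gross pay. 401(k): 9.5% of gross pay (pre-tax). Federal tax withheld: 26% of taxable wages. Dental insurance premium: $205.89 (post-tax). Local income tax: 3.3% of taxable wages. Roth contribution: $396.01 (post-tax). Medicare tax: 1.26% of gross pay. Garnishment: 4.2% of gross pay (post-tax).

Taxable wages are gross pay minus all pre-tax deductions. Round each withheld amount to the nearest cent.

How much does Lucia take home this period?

$3,919.13

401(k): $8,771.32 × 0.095 = $833.28
Taxable wages = $8,771.32 − $833.28 = $7,938.04
Federal tax withheld: $7,938.04 × 0.26 = $2,063.89
Local income tax: $7,938.04 × 0.033 = $261.96
OASDI: $8,771.32 × 0.0698 = $612.24
Medicare tax: $8,771.32 × 0.0126 = $110.52
Roth contribution: $396.01
Dental insurance premium: $205.89
Garnishment: $8,771.32 × 0.042 = $368.40
Total deductions = $833.28 + $2,063.89 + $261.96 + $612.24 + $110.52 + $396.01 + $205.89 + $368.40 = $4,852.19
Net pay = $8,771.32 − $4,852.19 = $3,919.13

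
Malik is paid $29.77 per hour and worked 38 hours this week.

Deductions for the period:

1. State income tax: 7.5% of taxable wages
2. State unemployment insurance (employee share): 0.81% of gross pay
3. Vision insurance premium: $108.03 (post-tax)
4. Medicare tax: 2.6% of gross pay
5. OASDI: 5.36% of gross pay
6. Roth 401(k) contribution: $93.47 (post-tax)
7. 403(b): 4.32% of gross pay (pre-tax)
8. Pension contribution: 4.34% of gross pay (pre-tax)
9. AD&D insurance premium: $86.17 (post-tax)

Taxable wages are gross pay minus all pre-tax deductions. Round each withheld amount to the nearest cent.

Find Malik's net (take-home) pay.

Gross pay: 38 × $29.77 = $1,131.26
Pension contribution: $1,131.26 × 0.0434 = $49.10
403(b): $1,131.26 × 0.0432 = $48.87
Pre-tax total = $49.10 + $48.87 = $97.97
Taxable wages = $1,131.26 − $97.97 = $1,033.29
State income tax: $1,033.29 × 0.075 = $77.50
State unemployment insurance (employee share): $1,131.26 × 0.0081 = $9.16
Medicare tax: $1,131.26 × 0.026 = $29.41
OASDI: $1,131.26 × 0.0536 = $60.64
Vision insurance premium: $108.03
AD&D insurance premium: $86.17
Roth 401(k) contribution: $93.47
Total deductions = $49.10 + $48.87 + $77.50 + $9.16 + $29.41 + $60.64 + $108.03 + $86.17 + $93.47 = $562.35
Net pay = $1,131.26 − $562.35 = $568.91

$568.91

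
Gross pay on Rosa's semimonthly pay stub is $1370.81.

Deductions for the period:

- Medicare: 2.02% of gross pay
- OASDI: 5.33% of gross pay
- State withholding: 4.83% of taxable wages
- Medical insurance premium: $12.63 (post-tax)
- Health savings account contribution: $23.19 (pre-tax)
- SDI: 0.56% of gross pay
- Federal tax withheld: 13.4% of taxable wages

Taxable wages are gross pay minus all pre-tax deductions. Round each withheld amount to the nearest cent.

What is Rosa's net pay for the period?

$980.89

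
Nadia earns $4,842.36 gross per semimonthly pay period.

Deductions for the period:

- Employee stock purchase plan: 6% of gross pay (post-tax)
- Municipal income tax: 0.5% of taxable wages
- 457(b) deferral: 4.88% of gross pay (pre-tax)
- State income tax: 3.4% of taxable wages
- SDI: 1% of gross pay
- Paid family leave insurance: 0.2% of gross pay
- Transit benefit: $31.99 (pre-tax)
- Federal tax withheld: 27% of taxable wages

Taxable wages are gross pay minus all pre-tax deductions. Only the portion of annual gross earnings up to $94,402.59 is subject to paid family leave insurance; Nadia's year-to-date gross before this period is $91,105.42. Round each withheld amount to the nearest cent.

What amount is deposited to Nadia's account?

$2,815.12

457(b) deferral: $4,842.36 × 0.0488 = $236.31
Transit benefit: $31.99
Pre-tax total = $236.31 + $31.99 = $268.30
Taxable wages = $4,842.36 − $268.30 = $4,574.06
Federal tax withheld: $4,574.06 × 0.27 = $1,235.00
State income tax: $4,574.06 × 0.034 = $155.52
Municipal income tax: $4,574.06 × 0.005 = $22.87
Paid family leave insurance: only $94,402.59 − $91,105.42 = $3,297.17 of this check is subject → $3,297.17 × 0.002 = $6.59
SDI: $4,842.36 × 0.01 = $48.42
Employee stock purchase plan: $4,842.36 × 0.06 = $290.54
Total deductions = $236.31 + $31.99 + $1,235.00 + $155.52 + $22.87 + $6.59 + $48.42 + $290.54 = $2,027.24
Net pay = $4,842.36 − $2,027.24 = $2,815.12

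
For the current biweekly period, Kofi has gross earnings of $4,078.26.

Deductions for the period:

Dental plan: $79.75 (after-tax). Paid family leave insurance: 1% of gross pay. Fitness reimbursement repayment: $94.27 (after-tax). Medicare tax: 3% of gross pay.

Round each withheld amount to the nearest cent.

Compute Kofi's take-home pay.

$3,741.11

Paid family leave insurance: $4,078.26 × 0.01 = $40.78
Medicare tax: $4,078.26 × 0.03 = $122.35
Fitness reimbursement repayment: $94.27
Dental plan: $79.75
Total deductions = $40.78 + $122.35 + $94.27 + $79.75 = $337.15
Net pay = $4,078.26 − $337.15 = $3,741.11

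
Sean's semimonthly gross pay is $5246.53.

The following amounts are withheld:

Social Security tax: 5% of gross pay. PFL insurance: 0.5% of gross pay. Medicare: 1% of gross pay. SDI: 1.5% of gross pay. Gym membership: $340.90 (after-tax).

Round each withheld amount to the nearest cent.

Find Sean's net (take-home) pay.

PFL insurance: $5246.53 × 0.005 = $26.23
Social Security tax: $5246.53 × 0.05 = $262.33
Medicare: $5246.53 × 0.01 = $52.47
SDI: $5246.53 × 0.015 = $78.70
Gym membership: $340.90
Total deductions = $26.23 + $262.33 + $52.47 + $78.70 + $340.90 = $760.63
Net pay = $5246.53 − $760.63 = $4485.90

$4485.90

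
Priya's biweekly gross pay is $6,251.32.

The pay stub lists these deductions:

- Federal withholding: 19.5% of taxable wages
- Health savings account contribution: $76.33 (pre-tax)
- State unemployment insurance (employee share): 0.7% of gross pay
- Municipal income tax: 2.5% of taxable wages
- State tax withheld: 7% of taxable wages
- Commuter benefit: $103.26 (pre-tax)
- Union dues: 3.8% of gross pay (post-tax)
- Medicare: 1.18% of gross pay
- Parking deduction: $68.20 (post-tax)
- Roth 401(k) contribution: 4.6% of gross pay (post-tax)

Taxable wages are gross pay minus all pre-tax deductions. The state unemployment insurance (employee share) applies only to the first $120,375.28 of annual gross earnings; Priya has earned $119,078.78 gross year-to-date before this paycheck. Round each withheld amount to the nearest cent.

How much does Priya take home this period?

$3,634.77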